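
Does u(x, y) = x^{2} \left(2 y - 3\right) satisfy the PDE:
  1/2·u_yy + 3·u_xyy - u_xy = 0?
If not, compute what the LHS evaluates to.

Evaluate each term of the left-hand side for u = x^{2} \left(2 y - 3\right).
Derivatives:
  u_yy = 0
  u_xyy = 0
  u_xy = 4 x
Terms:
  1/2·u_yy = 0
  3·u_xyy = 0
  -u_xy = - 4 x
Sum: LHS = - 4 x
Given right-hand side: 0. Difference LHS − RHS = - 4 x ≠ 0, so u is not a solution.

Answer: No, the LHS evaluates to - 4 x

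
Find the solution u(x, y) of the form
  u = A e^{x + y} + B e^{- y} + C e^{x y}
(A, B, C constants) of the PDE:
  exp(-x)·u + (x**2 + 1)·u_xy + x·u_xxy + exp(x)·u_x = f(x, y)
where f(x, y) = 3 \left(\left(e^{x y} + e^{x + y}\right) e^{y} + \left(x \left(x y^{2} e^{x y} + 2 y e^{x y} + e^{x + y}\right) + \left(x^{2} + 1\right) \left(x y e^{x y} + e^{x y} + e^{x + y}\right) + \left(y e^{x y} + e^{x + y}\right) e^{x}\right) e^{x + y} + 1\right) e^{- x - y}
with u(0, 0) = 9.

Substitute the ansatz u = A e^{x + y} + B e^{- y} + C e^{x y} into the left-hand side.
Derivatives of the ansatz:
  u_xy = A e^{x} e^{y} + C x y e^{x y} + C e^{x y}
  u_xxy = A e^{x} e^{y} + C x y^{2} e^{x y} + 2 C y e^{x y}
  u_x = A e^{x} e^{y} + C y e^{x y}
Term by term:
  exp(-x)·u = A e^{y} + B e^{- x} e^{- y} + C e^{- x} e^{x y}
  (x**2 + 1)·u_xy = A x^{2} e^{x} e^{y} + A e^{x} e^{y} + C x^{3} y e^{x y} + C x^{2} e^{x y} + C x y e^{x y} + C e^{x y}
  x·u_xxy = A x e^{x} e^{y} + C x^{2} y^{2} e^{x y} + 2 C x y e^{x y}
  exp(x)·u_x = A e^{2 x} e^{y} + C y e^{x} e^{x y}
So the left-hand side equals
  A x^{2} e^{x} e^{y} + A x e^{x} e^{y} + A e^{2 x} e^{y} + A e^{x} e^{y} + A e^{y} + B e^{- x} e^{- y} + C x^{3} y e^{x y} + C x^{2} y^{2} e^{x y} + C x^{2} e^{x y} + 3 C x y e^{x y} + C y e^{x} e^{x y} + C e^{x y} + C e^{- x} e^{x y}
This must equal f(x, y) identically; expanded, f = 3 x^{3} y e^{x y} + 3 x^{2} y^{2} e^{x y} + 3 x^{2} e^{x} e^{y} + 3 x^{2} e^{x y} + 9 x y e^{x y} + 3 x e^{x} e^{y} + 3 y e^{x} e^{x y} + 3 e^{2 x} e^{y} + 3 e^{x} e^{y} + 3 e^{y} + 3 e^{x y} + 3 e^{- x} e^{x y} + 3 e^{- x} e^{- y}.
Matching coefficients of the independent functions:
  [x^{2} e^{x y}, e^{- x} e^{x y}, x^{2} y^{2} e^{x y}, x^{3} y e^{x y}, …]:  C = 3
  [e^{- x} e^{- y}]:  B = 3
  [e^{x} e^{y}, e^{2 x} e^{y}, x e^{x} e^{y}, x^{2} e^{x} e^{y}, …]:  A = 3
  [x y e^{x y}]:  3 C = 9
Solving: A = 3, B = 3, C = 3.
Check against the point condition:
  u(0, 0) = 9  ⟹  A + B + C = 9  ✓
Hence u(x, y) = 3 e^{x y} + 3 e^{x + y} + 3 e^{- y}.

Answer: u(x, y) = 3 e^{x y} + 3 e^{x + y} + 3 e^{- y}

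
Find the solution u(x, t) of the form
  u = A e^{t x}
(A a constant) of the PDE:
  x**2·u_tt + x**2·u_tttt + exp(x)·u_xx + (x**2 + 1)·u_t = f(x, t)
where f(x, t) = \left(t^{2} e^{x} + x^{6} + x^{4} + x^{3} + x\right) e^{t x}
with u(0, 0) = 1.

Substitute the ansatz u = A e^{t x} into the left-hand side.
Derivatives of the ansatz:
  u_tt = A x^{2} e^{t x}
  u_tttt = A x^{4} e^{t x}
  u_xx = A t^{2} e^{t x}
  u_t = A x e^{t x}
Term by term:
  x**2·u_tt = A x^{4} e^{t x}
  x**2·u_tttt = A x^{6} e^{t x}
  exp(x)·u_xx = A t^{2} e^{x} e^{t x}
  (x**2 + 1)·u_t = A x^{3} e^{t x} + A x e^{t x}
So the left-hand side equals
  A t^{2} e^{x} e^{t x} + A x^{6} e^{t x} + A x^{4} e^{t x} + A x^{3} e^{t x} + A x e^{t x}
This must equal f(x, t) identically; expanded, f = t^{2} e^{x} e^{t x} + x^{6} e^{t x} + x^{4} e^{t x} + x^{3} e^{t x} + x e^{t x}.
Matching coefficients of the independent functions:
  [x e^{t x}, x^{3} e^{t x}, x^{4} e^{t x}, x^{6} e^{t x}, …]:  A = 1
Solving: A = 1.
Check against the point condition:
  u(0, 0) = 1  ⟹  A = 1  ✓
Hence u(x, t) = e^{t x}.

Answer: u(x, t) = e^{t x}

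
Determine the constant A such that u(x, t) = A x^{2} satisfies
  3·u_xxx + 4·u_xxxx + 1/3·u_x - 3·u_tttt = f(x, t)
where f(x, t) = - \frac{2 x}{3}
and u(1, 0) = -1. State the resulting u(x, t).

Substitute the ansatz u = A x^{2} into the left-hand side.
Derivatives of the ansatz:
  u_xxx = 0
  u_xxxx = 0
  u_x = 2 A x
  u_tttt = 0
Term by term:
  3·u_xxx = 0
  4·u_xxxx = 0
  1/3·u_x = \frac{2 A x}{3}
  -3·u_tttt = 0
So the left-hand side equals
  \frac{2 A x}{3}
This must equal f(x, t) = - \frac{2 x}{3} identically.
Matching coefficients of the independent functions:
  [x]:  \frac{2 A}{3} = - \frac{2}{3}
Solving: A = -1.
Check against the point condition:
  u(1, 0) = -1  ⟹  A = -1  ✓
Hence u(x, t) = - x^{2}.

Answer: u(x, t) = - x^{2}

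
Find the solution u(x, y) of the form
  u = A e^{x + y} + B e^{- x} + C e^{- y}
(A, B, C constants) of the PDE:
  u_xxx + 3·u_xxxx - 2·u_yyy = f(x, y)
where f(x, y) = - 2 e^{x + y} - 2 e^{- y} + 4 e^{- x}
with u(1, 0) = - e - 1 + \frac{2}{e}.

Substitute the ansatz u = A e^{x + y} + B e^{- x} + C e^{- y} into the left-hand side.
Derivatives of the ansatz:
  u_xxx = A e^{x} e^{y} - B e^{- x}
  u_xxxx = A e^{x} e^{y} + B e^{- x}
  u_yyy = A e^{x} e^{y} - C e^{- y}
Term by term:
  u_xxx = A e^{x} e^{y} - B e^{- x}
  3·u_xxxx = 3 A e^{x} e^{y} + 3 B e^{- x}
  -2·u_yyy = - 2 A e^{x} e^{y} + 2 C e^{- y}
So the left-hand side equals
  2 A e^{x} e^{y} + 2 B e^{- x} + 2 C e^{- y}
This must equal f(x, y) identically; expanded, f = - 2 e^{x} e^{y} - 2 e^{- y} + 4 e^{- x}.
Matching coefficients of the independent functions:
  [e^{x} e^{y}]:  2 A = -2
  [e^{- x}]:  2 B = 4
  [e^{- y}]:  2 C = -2
Solving: A = -1, B = 2, C = -1.
Check against the point condition:
  u(1, 0) = - e - 1 + \frac{2}{e}  ⟹  e A + \frac{B}{e} + C = - e - 1 + \frac{2}{e}  ✓
Hence u(x, y) = - e^{x + y} - e^{- y} + 2 e^{- x}.

Answer: u(x, y) = - e^{x + y} - e^{- y} + 2 e^{- x}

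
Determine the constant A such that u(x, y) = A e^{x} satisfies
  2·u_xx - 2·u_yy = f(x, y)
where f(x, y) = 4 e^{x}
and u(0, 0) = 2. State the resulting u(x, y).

Answer: u(x, y) = 2 e^{x}

Derivation:
Substitute the ansatz u = A e^{x} into the left-hand side.
Derivatives of the ansatz:
  u_xx = A e^{x}
  u_yy = 0
Term by term:
  2·u_xx = 2 A e^{x}
  -2·u_yy = 0
So the left-hand side equals
  2 A e^{x}
This must equal f(x, y) = 4 e^{x} identically.
Matching coefficients of the independent functions:
  [e^{x}]:  2 A = 4
Solving: A = 2.
Check against the point condition:
  u(0, 0) = 2  ⟹  A = 2  ✓
Hence u(x, y) = 2 e^{x}.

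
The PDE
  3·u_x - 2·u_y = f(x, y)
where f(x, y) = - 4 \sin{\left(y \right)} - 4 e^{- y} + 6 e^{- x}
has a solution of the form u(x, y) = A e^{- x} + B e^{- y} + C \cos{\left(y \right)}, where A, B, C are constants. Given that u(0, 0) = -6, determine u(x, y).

Answer: u(x, y) = - 2 \cos{\left(y \right)} - 2 e^{- y} - 2 e^{- x}

Derivation:
Substitute the ansatz u = A e^{- x} + B e^{- y} + C \cos{\left(y \right)} into the left-hand side.
Derivatives of the ansatz:
  u_x = - A e^{- x}
  u_y = - B e^{- y} - C \sin{\left(y \right)}
Term by term:
  3·u_x = - 3 A e^{- x}
  -2·u_y = 2 B e^{- y} + 2 C \sin{\left(y \right)}
So the left-hand side equals
  - 3 A e^{- x} + 2 B e^{- y} + 2 C \sin{\left(y \right)}
This must equal f(x, y) = - 4 \sin{\left(y \right)} - 4 e^{- y} + 6 e^{- x} identically.
Matching coefficients of the independent functions:
  [e^{- x}]:  - 3 A = 6
  [e^{- y}]:  2 B = -4
  [\sin{\left(y \right)}]:  2 C = -4
Solving: A = -2, B = -2, C = -2.
Check against the point condition:
  u(0, 0) = -6  ⟹  A + B + C = -6  ✓
Hence u(x, y) = - 2 \cos{\left(y \right)} - 2 e^{- y} - 2 e^{- x}.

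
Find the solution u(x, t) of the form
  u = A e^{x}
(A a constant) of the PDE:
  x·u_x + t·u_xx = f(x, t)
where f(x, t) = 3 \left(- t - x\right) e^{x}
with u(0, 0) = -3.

Substitute the ansatz u = A e^{x} into the left-hand side.
Derivatives of the ansatz:
  u_x = A e^{x}
  u_xx = A e^{x}
Term by term:
  x·u_x = A x e^{x}
  t·u_xx = A t e^{x}
So the left-hand side equals
  A t e^{x} + A x e^{x}
This must equal f(x, t) identically; expanded, f = - 3 t e^{x} - 3 x e^{x}.
Matching coefficients of the independent functions:
  [t e^{x}, x e^{x}]:  A = -3
Solving: A = -3.
Check against the point condition:
  u(0, 0) = -3  ⟹  A = -3  ✓
Hence u(x, t) = - 3 e^{x}.

Answer: u(x, t) = - 3 e^{x}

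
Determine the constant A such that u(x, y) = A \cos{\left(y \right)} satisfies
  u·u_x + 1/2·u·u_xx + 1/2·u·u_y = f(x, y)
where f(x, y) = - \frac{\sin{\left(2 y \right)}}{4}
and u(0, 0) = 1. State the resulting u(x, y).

Substitute the ansatz u = A \cos{\left(y \right)} into the left-hand side.
Derivatives of the ansatz:
  u_x = 0
  u_xx = 0
  u_y = - A \sin{\left(y \right)}
Term by term:
  u·u_x = 0
  1/2·u·u_xx = 0
  1/2·u·u_y = - \frac{A^{2} \sin{\left(y \right)} \cos{\left(y \right)}}{2}
So the left-hand side equals
  - \frac{A^{2} \sin{\left(y \right)} \cos{\left(y \right)}}{2}
This must equal f(x, y) identically; expanded, f = - \frac{\sin{\left(y \right)} \cos{\left(y \right)}}{2}.
Matching coefficients of the independent functions:
  [\sin{\left(y \right)} \cos{\left(y \right)}]:  - \frac{A^{2}}{2} = - \frac{1}{2}
These equations allow (A) = (-1) or (1).
Impose the point condition(s):
  u(0, 0) = 1  ⟹  A = 1
Only A = 1 satisfies everything.
Hence u(x, y) = \cos{\left(y \right)}.

Answer: u(x, y) = \cos{\left(y \right)}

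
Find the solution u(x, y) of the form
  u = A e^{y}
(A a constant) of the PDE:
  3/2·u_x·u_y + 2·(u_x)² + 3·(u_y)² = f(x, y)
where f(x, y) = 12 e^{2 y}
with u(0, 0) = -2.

Substitute the ansatz u = A e^{y} into the left-hand side.
Derivatives of the ansatz:
  u_x = 0
  u_y = A e^{y}
Term by term:
  3/2·u_x·u_y = 0
  2·(u_x)² = 0
  3·(u_y)² = 3 A^{2} e^{2 y}
So the left-hand side equals
  3 A^{2} e^{2 y}
This must equal f(x, y) = 12 e^{2 y} identically.
Matching coefficients of the independent functions:
  [e^{2 y}]:  3 A^{2} = 12
These equations allow (A) = (-2) or (2).
Impose the point condition(s):
  u(0, 0) = -2  ⟹  A = -2
Only A = -2 satisfies everything.
Hence u(x, y) = - 2 e^{y}.

Answer: u(x, y) = - 2 e^{y}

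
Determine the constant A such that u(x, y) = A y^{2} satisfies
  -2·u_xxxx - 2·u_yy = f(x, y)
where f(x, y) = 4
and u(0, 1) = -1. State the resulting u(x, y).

Answer: u(x, y) = - y^{2}

Derivation:
Substitute the ansatz u = A y^{2} into the left-hand side.
Derivatives of the ansatz:
  u_xxxx = 0
  u_yy = 2 A
Term by term:
  -2·u_xxxx = 0
  -2·u_yy = - 4 A
So the left-hand side equals
  - 4 A
This must equal f(x, y) = 4 identically.
Matching coefficients of the independent functions:
  [constant term]:  - 4 A = 4
Solving: A = -1.
Check against the point condition:
  u(0, 1) = -1  ⟹  A = -1  ✓
Hence u(x, y) = - y^{2}.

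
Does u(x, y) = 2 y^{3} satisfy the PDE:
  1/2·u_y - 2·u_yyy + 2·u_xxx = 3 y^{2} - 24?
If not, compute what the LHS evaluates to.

Evaluate each term of the left-hand side for u = 2 y^{3}.
Derivatives:
  u_y = 6 y^{2}
  u_yyy = 12
  u_xxx = 0
Terms:
  1/2·u_y = 3 y^{2}
  -2·u_yyy = -24
  2·u_xxx = 0
Sum: LHS = 3 y^{2} - 24
This is exactly the given right-hand side, so u is a solution.

Answer: Yes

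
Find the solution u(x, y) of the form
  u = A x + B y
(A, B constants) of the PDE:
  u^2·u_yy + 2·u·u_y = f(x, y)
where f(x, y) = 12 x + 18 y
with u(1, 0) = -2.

Substitute the ansatz u = A x + B y into the left-hand side.
Derivatives of the ansatz:
  u_yy = 0
  u_y = B
Term by term:
  u^2·u_yy = 0
  2·u·u_y = 2 A B x + 2 B^{2} y
So the left-hand side equals
  2 A B x + 2 B^{2} y
This must equal f(x, y) = 12 x + 18 y identically.
Matching coefficients of the independent functions:
  [x]:  2 A B = 12
  [y]:  2 B^{2} = 18
These equations allow (A, B) = (-2, -3) or (2, 3).
Impose the point condition(s):
  u(1, 0) = -2  ⟹  A = -2
Only A = -2, B = -3 satisfies everything.
Hence u(x, y) = - 2 x - 3 y.

Answer: u(x, y) = - 2 x - 3 y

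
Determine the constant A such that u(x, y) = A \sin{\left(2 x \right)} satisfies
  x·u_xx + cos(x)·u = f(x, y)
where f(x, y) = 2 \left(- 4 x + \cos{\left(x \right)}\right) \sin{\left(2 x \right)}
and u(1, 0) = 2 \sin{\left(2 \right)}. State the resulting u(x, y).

Substitute the ansatz u = A \sin{\left(2 x \right)} into the left-hand side.
Derivatives of the ansatz:
  u_xx = - 4 A \sin{\left(2 x \right)}
Term by term:
  x·u_xx = - 4 A x \sin{\left(2 x \right)}
  cos(x)·u = A \sin{\left(2 x \right)} \cos{\left(x \right)}
So the left-hand side equals
  - 4 A x \sin{\left(2 x \right)} + A \sin{\left(2 x \right)} \cos{\left(x \right)}
This must equal f(x, y) identically; expanded, f = - 8 x \sin{\left(2 x \right)} + 2 \sin{\left(2 x \right)} \cos{\left(x \right)}.
Matching coefficients of the independent functions:
  [x \sin{\left(2 x \right)}]:  - 4 A = -8
  [\sin{\left(2 x \right)} \cos{\left(x \right)}]:  A = 2
Solving: A = 2.
Check against the point condition:
  u(1, 0) = 2 \sin{\left(2 \right)}  ⟹  A \sin{\left(2 \right)} = 2 \sin{\left(2 \right)}  ✓
Hence u(x, y) = 2 \sin{\left(2 x \right)}.

Answer: u(x, y) = 2 \sin{\left(2 x \right)}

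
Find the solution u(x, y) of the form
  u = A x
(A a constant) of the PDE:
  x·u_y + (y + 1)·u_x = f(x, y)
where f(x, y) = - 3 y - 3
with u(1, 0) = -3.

Answer: u(x, y) = - 3 x

Derivation:
Substitute the ansatz u = A x into the left-hand side.
Derivatives of the ansatz:
  u_y = 0
  u_x = A
Term by term:
  x·u_y = 0
  (y + 1)·u_x = A y + A
So the left-hand side equals
  A y + A
This must equal f(x, y) = - 3 y - 3 identically.
Matching coefficients of the independent functions:
  [constant term, y]:  A = -3
Solving: A = -3.
Check against the point condition:
  u(1, 0) = -3  ⟹  A = -3  ✓
Hence u(x, y) = - 3 x.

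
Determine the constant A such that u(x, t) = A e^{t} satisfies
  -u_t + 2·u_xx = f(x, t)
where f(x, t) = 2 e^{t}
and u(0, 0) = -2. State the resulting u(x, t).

Substitute the ansatz u = A e^{t} into the left-hand side.
Derivatives of the ansatz:
  u_t = A e^{t}
  u_xx = 0
Term by term:
  -u_t = - A e^{t}
  2·u_xx = 0
So the left-hand side equals
  - A e^{t}
This must equal f(x, t) = 2 e^{t} identically.
Matching coefficients of the independent functions:
  [e^{t}]:  - A = 2
Solving: A = -2.
Check against the point condition:
  u(0, 0) = -2  ⟹  A = -2  ✓
Hence u(x, t) = - 2 e^{t}.

Answer: u(x, t) = - 2 e^{t}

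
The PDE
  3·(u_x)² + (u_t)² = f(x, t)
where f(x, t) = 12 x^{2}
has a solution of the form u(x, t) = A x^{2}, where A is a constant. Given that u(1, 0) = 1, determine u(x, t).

Substitute the ansatz u = A x^{2} into the left-hand side.
Derivatives of the ansatz:
  u_x = 2 A x
  u_t = 0
Term by term:
  3·(u_x)² = 12 A^{2} x^{2}
  (u_t)² = 0
So the left-hand side equals
  12 A^{2} x^{2}
This must equal f(x, t) = 12 x^{2} identically.
Matching coefficients of the independent functions:
  [x^{2}]:  12 A^{2} = 12
These equations allow (A) = (-1) or (1).
Impose the point condition(s):
  u(1, 0) = 1  ⟹  A = 1
Only A = 1 satisfies everything.
Hence u(x, t) = x^{2}.

Answer: u(x, t) = x^{2}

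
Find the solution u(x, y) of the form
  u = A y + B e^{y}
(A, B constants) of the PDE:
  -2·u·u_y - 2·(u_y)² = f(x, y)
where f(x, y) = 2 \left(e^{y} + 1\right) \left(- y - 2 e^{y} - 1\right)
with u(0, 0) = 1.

Substitute the ansatz u = A y + B e^{y} into the left-hand side.
Derivatives of the ansatz:
  u_y = A + B e^{y}
Term by term:
  -2·u·u_y = - 2 A^{2} y - 2 A B y e^{y} - 2 A B e^{y} - 2 B^{2} e^{2 y}
  -2·(u_y)² = - 2 A^{2} - 4 A B e^{y} - 2 B^{2} e^{2 y}
So the left-hand side equals
  - 2 A^{2} y - 2 A^{2} - 2 A B y e^{y} - 6 A B e^{y} - 4 B^{2} e^{2 y}
This must equal f(x, y) identically; expanded, f = - 2 y e^{y} - 2 y - 4 e^{2 y} - 6 e^{y} - 2.
Matching coefficients of the independent functions:
  [constant term, y]:  - 2 A^{2} = -2
  [y e^{y}]:  - 2 A B = -2
  [e^{y}]:  - 6 A B = -6
  [e^{2 y}]:  - 4 B^{2} = -4
These equations allow (A, B) = (-1, -1) or (1, 1).
Impose the point condition(s):
  u(0, 0) = 1  ⟹  B = 1
Only A = 1, B = 1 satisfies everything.
Hence u(x, y) = y + e^{y}.

Answer: u(x, y) = y + e^{y}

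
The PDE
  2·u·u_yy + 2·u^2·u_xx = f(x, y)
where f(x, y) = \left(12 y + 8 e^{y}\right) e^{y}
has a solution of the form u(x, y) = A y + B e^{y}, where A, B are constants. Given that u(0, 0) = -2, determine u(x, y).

Substitute the ansatz u = A y + B e^{y} into the left-hand side.
Derivatives of the ansatz:
  u_yy = B e^{y}
  u_xx = 0
Term by term:
  2·u·u_yy = 2 A B y e^{y} + 2 B^{2} e^{2 y}
  2·u^2·u_xx = 0
So the left-hand side equals
  2 A B y e^{y} + 2 B^{2} e^{2 y}
This must equal f(x, y) = \left(12 y + 8 e^{y}\right) e^{y} identically.
Matching coefficients of the independent functions:
  [y e^{y}]:  2 A B = 12
  [e^{2 y}]:  2 B^{2} = 8
These equations allow (A, B) = (-3, -2) or (3, 2).
Impose the point condition(s):
  u(0, 0) = -2  ⟹  B = -2
Only A = -3, B = -2 satisfies everything.
Hence u(x, y) = - 3 y - 2 e^{y}.

Answer: u(x, y) = - 3 y - 2 e^{y}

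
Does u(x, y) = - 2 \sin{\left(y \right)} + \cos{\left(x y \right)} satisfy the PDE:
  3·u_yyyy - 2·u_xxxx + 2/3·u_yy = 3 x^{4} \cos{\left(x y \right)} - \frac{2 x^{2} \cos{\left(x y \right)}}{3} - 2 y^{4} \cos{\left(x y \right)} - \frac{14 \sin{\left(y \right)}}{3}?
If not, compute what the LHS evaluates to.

Evaluate each term of the left-hand side for u = - 2 \sin{\left(y \right)} + \cos{\left(x y \right)}.
Derivatives:
  u_yyyy = x^{4} \cos{\left(x y \right)} - 2 \sin{\left(y \right)}
  u_xxxx = y^{4} \cos{\left(x y \right)}
  u_yy = - x^{2} \cos{\left(x y \right)} + 2 \sin{\left(y \right)}
Terms:
  3·u_yyyy = 3 x^{4} \cos{\left(x y \right)} - 6 \sin{\left(y \right)}
  -2·u_xxxx = - 2 y^{4} \cos{\left(x y \right)}
  2/3·u_yy = - \frac{2 x^{2} \cos{\left(x y \right)}}{3} + \frac{4 \sin{\left(y \right)}}{3}
Sum: LHS = 3 x^{4} \cos{\left(x y \right)} - \frac{2 x^{2} \cos{\left(x y \right)}}{3} - 2 y^{4} \cos{\left(x y \right)} - \frac{14 \sin{\left(y \right)}}{3}
This is exactly the given right-hand side, so u is a solution.

Answer: Yes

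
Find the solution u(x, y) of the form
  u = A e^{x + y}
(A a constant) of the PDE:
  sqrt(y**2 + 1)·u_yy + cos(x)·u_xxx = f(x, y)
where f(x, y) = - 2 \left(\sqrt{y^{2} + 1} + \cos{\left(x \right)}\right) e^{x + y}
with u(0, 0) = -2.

Substitute the ansatz u = A e^{x + y} into the left-hand side.
Derivatives of the ansatz:
  u_yy = A e^{x} e^{y}
  u_xxx = A e^{x} e^{y}
Term by term:
  sqrt(y**2 + 1)·u_yy = A \sqrt{y^{2} + 1} e^{x} e^{y}
  cos(x)·u_xxx = A e^{x} e^{y} \cos{\left(x \right)}
So the left-hand side equals
  A \sqrt{y^{2} + 1} e^{x} e^{y} + A e^{x} e^{y} \cos{\left(x \right)}
This must equal f(x, y) identically; expanded, f = - 2 \sqrt{y^{2} + 1} e^{x} e^{y} - 2 e^{x} e^{y} \cos{\left(x \right)}.
Matching coefficients of the independent functions:
  [\sqrt{y^{2} + 1} e^{x} e^{y}, e^{x} e^{y} \cos{\left(x \right)}]:  A = -2
Solving: A = -2.
Check against the point condition:
  u(0, 0) = -2  ⟹  A = -2  ✓
Hence u(x, y) = - 2 e^{x + y}.

Answer: u(x, y) = - 2 e^{x + y}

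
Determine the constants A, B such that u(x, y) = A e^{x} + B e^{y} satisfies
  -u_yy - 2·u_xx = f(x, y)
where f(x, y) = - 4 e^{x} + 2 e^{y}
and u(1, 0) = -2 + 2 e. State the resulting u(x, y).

Answer: u(x, y) = 2 e^{x} - 2 e^{y}

Derivation:
Substitute the ansatz u = A e^{x} + B e^{y} into the left-hand side.
Derivatives of the ansatz:
  u_yy = B e^{y}
  u_xx = A e^{x}
Term by term:
  -u_yy = - B e^{y}
  -2·u_xx = - 2 A e^{x}
So the left-hand side equals
  - 2 A e^{x} - B e^{y}
This must equal f(x, y) = - 4 e^{x} + 2 e^{y} identically.
Matching coefficients of the independent functions:
  [e^{x}]:  - 2 A = -4
  [e^{y}]:  - B = 2
Solving: A = 2, B = -2.
Check against the point condition:
  u(1, 0) = -2 + 2 e  ⟹  e A + B = -2 + 2 e  ✓
Hence u(x, y) = 2 e^{x} - 2 e^{y}.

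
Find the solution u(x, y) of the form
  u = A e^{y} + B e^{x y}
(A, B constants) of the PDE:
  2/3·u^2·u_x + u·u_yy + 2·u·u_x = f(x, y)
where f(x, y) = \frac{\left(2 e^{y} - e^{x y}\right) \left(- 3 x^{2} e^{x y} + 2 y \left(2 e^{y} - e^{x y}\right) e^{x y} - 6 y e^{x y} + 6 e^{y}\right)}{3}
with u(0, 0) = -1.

Substitute the ansatz u = A e^{y} + B e^{x y} into the left-hand side.
Derivatives of the ansatz:
  u_x = B y e^{x y}
  u_yy = A e^{y} + B x^{2} e^{x y}
Term by term:
  2/3·u^2·u_x = \frac{2 A^{2} B y e^{2 y} e^{x y}}{3} + \frac{4 A B^{2} y e^{y} e^{2 x y}}{3} + \frac{2 B^{3} y e^{3 x y}}{3}
  u·u_yy = A^{2} e^{2 y} + A B x^{2} e^{y} e^{x y} + A B e^{y} e^{x y} + B^{2} x^{2} e^{2 x y}
  2·u·u_x = 2 A B y e^{y} e^{x y} + 2 B^{2} y e^{2 x y}
So the left-hand side equals
  \frac{2 A^{2} B y e^{2 y} e^{x y}}{3} + A^{2} e^{2 y} + \frac{4 A B^{2} y e^{y} e^{2 x y}}{3} + A B x^{2} e^{y} e^{x y} + 2 A B y e^{y} e^{x y} + A B e^{y} e^{x y} + \frac{2 B^{3} y e^{3 x y}}{3} + B^{2} x^{2} e^{2 x y} + 2 B^{2} y e^{2 x y}
This must equal f(x, y) identically; expanded, f = - 2 x^{2} e^{y} e^{x y} + x^{2} e^{2 x y} + \frac{8 y e^{2 y} e^{x y}}{3} - \frac{8 y e^{y} e^{2 x y}}{3} - 4 y e^{y} e^{x y} + \frac{2 y e^{3 x y}}{3} + 2 y e^{2 x y} + 4 e^{2 y} - 2 e^{y} e^{x y}.
Matching coefficients of the independent functions:
  [x^{2} e^{2 x y}]:  B^{2} = 1
  [y e^{2 x y}]:  2 B^{2} = 2
  [y e^{3 x y}]:  \frac{2 B^{3}}{3} = \frac{2}{3}
  [e^{y} e^{x y}, x^{2} e^{y} e^{x y}]:  A B = -2
  [y e^{y} e^{x y}]:  2 A B = -4
  [y e^{y} e^{2 x y}]:  \frac{4 A B^{2}}{3} = - \frac{8}{3}
  [y e^{2 y} e^{x y}]:  \frac{2 A^{2} B}{3} = \frac{8}{3}
  [e^{2 y}]:  A^{2} = 4
Solving: A = -2, B = 1.
Check against the point condition:
  u(0, 0) = -1  ⟹  A + B = -1  ✓
Hence u(x, y) = - 2 e^{y} + e^{x y}.

Answer: u(x, y) = - 2 e^{y} + e^{x y}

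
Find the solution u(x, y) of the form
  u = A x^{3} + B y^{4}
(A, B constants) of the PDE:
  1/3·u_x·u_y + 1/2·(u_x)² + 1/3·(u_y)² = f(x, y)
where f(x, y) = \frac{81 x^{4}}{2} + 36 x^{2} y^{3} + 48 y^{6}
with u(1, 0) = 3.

Substitute the ansatz u = A x^{3} + B y^{4} into the left-hand side.
Derivatives of the ansatz:
  u_x = 3 A x^{2}
  u_y = 4 B y^{3}
Term by term:
  1/3·u_x·u_y = 4 A B x^{2} y^{3}
  1/2·(u_x)² = \frac{9 A^{2} x^{4}}{2}
  1/3·(u_y)² = \frac{16 B^{2} y^{6}}{3}
So the left-hand side equals
  \frac{9 A^{2} x^{4}}{2} + 4 A B x^{2} y^{3} + \frac{16 B^{2} y^{6}}{3}
This must equal f(x, y) = \frac{81 x^{4}}{2} + 36 x^{2} y^{3} + 48 y^{6} identically.
Matching coefficients of the independent functions:
  [x^{4}]:  \frac{9 A^{2}}{2} = \frac{81}{2}
  [y^{6}]:  \frac{16 B^{2}}{3} = 48
  [x^{2} y^{3}]:  4 A B = 36
These equations allow (A, B) = (-3, -3) or (3, 3).
Impose the point condition(s):
  u(1, 0) = 3  ⟹  A = 3
Only A = 3, B = 3 satisfies everything.
Hence u(x, y) = 3 x^{3} + 3 y^{4}.

Answer: u(x, y) = 3 x^{3} + 3 y^{4}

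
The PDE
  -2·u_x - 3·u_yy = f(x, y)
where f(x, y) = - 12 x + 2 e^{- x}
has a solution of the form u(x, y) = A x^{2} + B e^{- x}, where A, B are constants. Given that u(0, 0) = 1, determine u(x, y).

Substitute the ansatz u = A x^{2} + B e^{- x} into the left-hand side.
Derivatives of the ansatz:
  u_x = 2 A x - B e^{- x}
  u_yy = 0
Term by term:
  -2·u_x = - 4 A x + 2 B e^{- x}
  -3·u_yy = 0
So the left-hand side equals
  - 4 A x + 2 B e^{- x}
This must equal f(x, y) = - 12 x + 2 e^{- x} identically.
Matching coefficients of the independent functions:
  [x]:  - 4 A = -12
  [e^{- x}]:  2 B = 2
Solving: A = 3, B = 1.
Check against the point condition:
  u(0, 0) = 1  ⟹  B = 1  ✓
Hence u(x, y) = 3 x^{2} + e^{- x}.

Answer: u(x, y) = 3 x^{2} + e^{- x}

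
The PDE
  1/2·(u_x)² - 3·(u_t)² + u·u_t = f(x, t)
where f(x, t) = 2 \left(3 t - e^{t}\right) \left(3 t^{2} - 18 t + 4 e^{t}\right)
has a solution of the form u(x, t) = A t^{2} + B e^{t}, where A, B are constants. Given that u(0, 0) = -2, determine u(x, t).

Answer: u(x, t) = 3 t^{2} - 2 e^{t}

Derivation:
Substitute the ansatz u = A t^{2} + B e^{t} into the left-hand side.
Derivatives of the ansatz:
  u_x = 0
  u_t = 2 A t + B e^{t}
Term by term:
  1/2·(u_x)² = 0
  -3·(u_t)² = - 12 A^{2} t^{2} - 12 A B t e^{t} - 3 B^{2} e^{2 t}
  u·u_t = 2 A^{2} t^{3} + A B t^{2} e^{t} + 2 A B t e^{t} + B^{2} e^{2 t}
So the left-hand side equals
  2 A^{2} t^{3} - 12 A^{2} t^{2} + A B t^{2} e^{t} - 10 A B t e^{t} - 2 B^{2} e^{2 t}
This must equal f(x, t) identically; expanded, f = 18 t^{3} - 6 t^{2} e^{t} - 108 t^{2} + 60 t e^{t} - 8 e^{2 t}.
Matching coefficients of the independent functions:
  [t^{2}]:  - 12 A^{2} = -108
  [t^{3}]:  2 A^{2} = 18
  [t e^{t}]:  - 10 A B = 60
  [t^{2} e^{t}]:  A B = -6
  [e^{2 t}]:  - 2 B^{2} = -8
These equations allow (A, B) = (-3, 2) or (3, -2).
Impose the point condition(s):
  u(0, 0) = -2  ⟹  B = -2
Only A = 3, B = -2 satisfies everything.
Hence u(x, t) = 3 t^{2} - 2 e^{t}.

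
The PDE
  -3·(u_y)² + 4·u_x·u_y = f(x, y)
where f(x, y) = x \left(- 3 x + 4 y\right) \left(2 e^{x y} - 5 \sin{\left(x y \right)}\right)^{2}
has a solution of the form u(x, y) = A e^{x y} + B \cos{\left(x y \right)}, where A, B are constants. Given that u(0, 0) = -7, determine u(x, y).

Substitute the ansatz u = A e^{x y} + B \cos{\left(x y \right)} into the left-hand side.
Derivatives of the ansatz:
  u_y = A x e^{x y} - B x \sin{\left(x y \right)}
  u_x = A y e^{x y} - B y \sin{\left(x y \right)}
Term by term:
  -3·(u_y)² = - 3 A^{2} x^{2} e^{2 x y} + 6 A B x^{2} e^{x y} \sin{\left(x y \right)} - 3 B^{2} x^{2} \sin^{2}{\left(x y \right)}
  4·u_x·u_y = 4 A^{2} x y e^{2 x y} - 8 A B x y e^{x y} \sin{\left(x y \right)} + 4 B^{2} x y \sin^{2}{\left(x y \right)}
So the left-hand side equals
  - 3 A^{2} x^{2} e^{2 x y} + 4 A^{2} x y e^{2 x y} + 6 A B x^{2} e^{x y} \sin{\left(x y \right)} - 8 A B x y e^{x y} \sin{\left(x y \right)} - 3 B^{2} x^{2} \sin^{2}{\left(x y \right)} + 4 B^{2} x y \sin^{2}{\left(x y \right)}
This must equal f(x, y) identically; expanded, f = - 12 x^{2} e^{2 x y} + 60 x^{2} e^{x y} \sin{\left(x y \right)} - 75 x^{2} \sin^{2}{\left(x y \right)} + 16 x y e^{2 x y} - 80 x y e^{x y} \sin{\left(x y \right)} + 100 x y \sin^{2}{\left(x y \right)}.
Matching coefficients of the independent functions:
  [x^{2} e^{2 x y}]:  - 3 A^{2} = -12
  [x^{2} \sin^{2}{\left(x y \right)}]:  - 3 B^{2} = -75
  [x y e^{2 x y}]:  4 A^{2} = 16
  [x y \sin^{2}{\left(x y \right)}]:  4 B^{2} = 100
  [x^{2} e^{x y} \sin{\left(x y \right)}]:  6 A B = 60
  [x y e^{x y} \sin{\left(x y \right)}]:  - 8 A B = -80
These equations allow (A, B) = (-2, -5) or (2, 5).
Impose the point condition(s):
  u(0, 0) = -7  ⟹  A + B = -7
Only A = -2, B = -5 satisfies everything.
Hence u(x, y) = - 2 e^{x y} - 5 \cos{\left(x y \right)}.

Answer: u(x, y) = - 2 e^{x y} - 5 \cos{\left(x y \right)}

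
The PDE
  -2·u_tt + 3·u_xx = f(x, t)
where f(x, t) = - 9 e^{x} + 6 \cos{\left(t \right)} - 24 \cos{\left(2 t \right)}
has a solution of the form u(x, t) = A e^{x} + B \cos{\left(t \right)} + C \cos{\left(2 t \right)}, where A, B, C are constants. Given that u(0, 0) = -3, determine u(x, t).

Substitute the ansatz u = A e^{x} + B \cos{\left(t \right)} + C \cos{\left(2 t \right)} into the left-hand side.
Derivatives of the ansatz:
  u_tt = - B \cos{\left(t \right)} - 4 C \cos{\left(2 t \right)}
  u_xx = A e^{x}
Term by term:
  -2·u_tt = 2 B \cos{\left(t \right)} + 8 C \cos{\left(2 t \right)}
  3·u_xx = 3 A e^{x}
So the left-hand side equals
  3 A e^{x} + 2 B \cos{\left(t \right)} + 8 C \cos{\left(2 t \right)}
This must equal f(x, t) = - 9 e^{x} + 6 \cos{\left(t \right)} - 24 \cos{\left(2 t \right)} identically.
Matching coefficients of the independent functions:
  [e^{x}]:  3 A = -9
  [\cos{\left(t \right)}]:  2 B = 6
  [\cos{\left(2 t \right)}]:  8 C = -24
Solving: A = -3, B = 3, C = -3.
Check against the point condition:
  u(0, 0) = -3  ⟹  A + B + C = -3  ✓
Hence u(x, t) = - 3 e^{x} + 3 \cos{\left(t \right)} - 3 \cos{\left(2 t \right)}.

Answer: u(x, t) = - 3 e^{x} + 3 \cos{\left(t \right)} - 3 \cos{\left(2 t \right)}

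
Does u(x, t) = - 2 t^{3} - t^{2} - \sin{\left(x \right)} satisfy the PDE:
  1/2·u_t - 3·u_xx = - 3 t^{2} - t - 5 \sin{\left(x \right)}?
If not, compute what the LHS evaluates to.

Evaluate each term of the left-hand side for u = - 2 t^{3} - t^{2} - \sin{\left(x \right)}.
Derivatives:
  u_t = - 6 t^{2} - 2 t
  u_xx = \sin{\left(x \right)}
Terms:
  1/2·u_t = t \left(- 3 t - 1\right)
  -3·u_xx = - 3 \sin{\left(x \right)}
Sum: LHS = - 3 t^{2} - t - 3 \sin{\left(x \right)}
Given right-hand side: - 3 t^{2} - t - 5 \sin{\left(x \right)}. Difference LHS − RHS = 2 \sin{\left(x \right)} ≠ 0, so u is not a solution.

Answer: No, the LHS evaluates to - 3 t^{2} - t - 3 \sin{\left(x \right)}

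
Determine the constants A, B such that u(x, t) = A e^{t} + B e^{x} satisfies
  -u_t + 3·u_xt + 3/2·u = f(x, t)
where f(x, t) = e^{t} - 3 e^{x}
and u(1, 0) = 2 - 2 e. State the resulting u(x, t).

Answer: u(x, t) = 2 e^{t} - 2 e^{x}

Derivation:
Substitute the ansatz u = A e^{t} + B e^{x} into the left-hand side.
Derivatives of the ansatz:
  u_t = A e^{t}
  u_xt = 0
Term by term:
  -u_t = - A e^{t}
  3·u_xt = 0
  3/2·u = \frac{3 A e^{t}}{2} + \frac{3 B e^{x}}{2}
So the left-hand side equals
  \frac{A e^{t}}{2} + \frac{3 B e^{x}}{2}
This must equal f(x, t) = e^{t} - 3 e^{x} identically.
Matching coefficients of the independent functions:
  [e^{t}]:  \frac{A}{2} = 1
  [e^{x}]:  \frac{3 B}{2} = -3
Solving: A = 2, B = -2.
Check against the point condition:
  u(1, 0) = 2 - 2 e  ⟹  A + e B = 2 - 2 e  ✓
Hence u(x, t) = 2 e^{t} - 2 e^{x}.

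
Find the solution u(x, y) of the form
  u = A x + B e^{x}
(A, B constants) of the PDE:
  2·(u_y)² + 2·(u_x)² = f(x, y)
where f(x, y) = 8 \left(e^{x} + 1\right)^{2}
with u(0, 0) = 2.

Answer: u(x, y) = 2 x + 2 e^{x}

Derivation:
Substitute the ansatz u = A x + B e^{x} into the left-hand side.
Derivatives of the ansatz:
  u_y = 0
  u_x = A + B e^{x}
Term by term:
  2·(u_y)² = 0
  2·(u_x)² = 2 A^{2} + 4 A B e^{x} + 2 B^{2} e^{2 x}
So the left-hand side equals
  2 A^{2} + 4 A B e^{x} + 2 B^{2} e^{2 x}
This must equal f(x, y) identically; expanded, f = 8 e^{2 x} + 16 e^{x} + 8.
Matching coefficients of the independent functions:
  [constant term]:  2 A^{2} = 8
  [e^{x}]:  4 A B = 16
  [e^{2 x}]:  2 B^{2} = 8
These equations allow (A, B) = (-2, -2) or (2, 2).
Impose the point condition(s):
  u(0, 0) = 2  ⟹  B = 2
Only A = 2, B = 2 satisfies everything.
Hence u(x, y) = 2 x + 2 e^{x}.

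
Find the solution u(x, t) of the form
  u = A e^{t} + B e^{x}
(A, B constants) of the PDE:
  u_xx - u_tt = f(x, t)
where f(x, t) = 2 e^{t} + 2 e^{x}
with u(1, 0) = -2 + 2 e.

Substitute the ansatz u = A e^{t} + B e^{x} into the left-hand side.
Derivatives of the ansatz:
  u_xx = B e^{x}
  u_tt = A e^{t}
Term by term:
  u_xx = B e^{x}
  -u_tt = - A e^{t}
So the left-hand side equals
  - A e^{t} + B e^{x}
This must equal f(x, t) = 2 e^{t} + 2 e^{x} identically.
Matching coefficients of the independent functions:
  [e^{t}]:  - A = 2
  [e^{x}]:  B = 2
Solving: A = -2, B = 2.
Check against the point condition:
  u(1, 0) = -2 + 2 e  ⟹  A + e B = -2 + 2 e  ✓
Hence u(x, t) = - 2 e^{t} + 2 e^{x}.

Answer: u(x, t) = - 2 e^{t} + 2 e^{x}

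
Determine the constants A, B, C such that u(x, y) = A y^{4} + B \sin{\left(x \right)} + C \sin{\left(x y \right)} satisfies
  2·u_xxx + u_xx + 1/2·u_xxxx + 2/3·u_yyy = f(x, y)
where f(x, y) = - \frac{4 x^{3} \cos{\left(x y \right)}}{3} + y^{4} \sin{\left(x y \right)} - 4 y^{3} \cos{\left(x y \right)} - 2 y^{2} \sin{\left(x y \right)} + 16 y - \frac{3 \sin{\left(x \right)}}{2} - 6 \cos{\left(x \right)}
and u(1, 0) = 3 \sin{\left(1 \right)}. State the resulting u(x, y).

Answer: u(x, y) = y^{4} + 3 \sin{\left(x \right)} + 2 \sin{\left(x y \right)}

Derivation:
Substitute the ansatz u = A y^{4} + B \sin{\left(x \right)} + C \sin{\left(x y \right)} into the left-hand side.
Derivatives of the ansatz:
  u_xxx = - B \cos{\left(x \right)} - C y^{3} \cos{\left(x y \right)}
  u_xx = - B \sin{\left(x \right)} - C y^{2} \sin{\left(x y \right)}
  u_xxxx = B \sin{\left(x \right)} + C y^{4} \sin{\left(x y \right)}
  u_yyy = 24 A y - C x^{3} \cos{\left(x y \right)}
Term by term:
  2·u_xxx = - 2 B \cos{\left(x \right)} - 2 C y^{3} \cos{\left(x y \right)}
  u_xx = - B \sin{\left(x \right)} - C y^{2} \sin{\left(x y \right)}
  1/2·u_xxxx = \frac{B \sin{\left(x \right)}}{2} + \frac{C y^{4} \sin{\left(x y \right)}}{2}
  2/3·u_yyy = 16 A y - \frac{2 C x^{3} \cos{\left(x y \right)}}{3}
So the left-hand side equals
  16 A y - \frac{B \sin{\left(x \right)}}{2} - 2 B \cos{\left(x \right)} - \frac{2 C x^{3} \cos{\left(x y \right)}}{3} + \frac{C y^{4} \sin{\left(x y \right)}}{2} - 2 C y^{3} \cos{\left(x y \right)} - C y^{2} \sin{\left(x y \right)}
This must equal f(x, y) = - \frac{4 x^{3} \cos{\left(x y \right)}}{3} + y^{4} \sin{\left(x y \right)} - 4 y^{3} \cos{\left(x y \right)} - 2 y^{2} \sin{\left(x y \right)} + 16 y - \frac{3 \sin{\left(x \right)}}{2} - 6 \cos{\left(x \right)} identically.
Matching coefficients of the independent functions:
  [y]:  16 A = 16
  [x^{3} \cos{\left(x y \right)}]:  - \frac{2 C}{3} = - \frac{4}{3}
  [y^{2} \sin{\left(x y \right)}]:  - C = -2
  [y^{3} \cos{\left(x y \right)}]:  - 2 C = -4
  [y^{4} \sin{\left(x y \right)}]:  \frac{C}{2} = 1
  [\sin{\left(x \right)}]:  - \frac{B}{2} = - \frac{3}{2}
  [\cos{\left(x \right)}]:  - 2 B = -6
Solving: A = 1, B = 3, C = 2.
Check against the point condition:
  u(1, 0) = 3 \sin{\left(1 \right)}  ⟹  B \sin{\left(1 \right)} = 3 \sin{\left(1 \right)}  ✓
Hence u(x, y) = y^{4} + 3 \sin{\left(x \right)} + 2 \sin{\left(x y \right)}.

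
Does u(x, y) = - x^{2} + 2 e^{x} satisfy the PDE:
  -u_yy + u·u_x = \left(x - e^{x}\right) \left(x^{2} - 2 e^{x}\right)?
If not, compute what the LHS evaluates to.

Answer: No, the LHS evaluates to 2 \left(x - e^{x}\right) \left(x^{2} - 2 e^{x}\right)

Derivation:
Evaluate each term of the left-hand side for u = - x^{2} + 2 e^{x}.
Derivatives:
  u_yy = 0
  u_x = - 2 x + 2 e^{x}
Terms:
  -u_yy = 0
  u·u_x = 2 \left(x - e^{x}\right) \left(x^{2} - 2 e^{x}\right)
Sum: LHS = 2 \left(x - e^{x}\right) \left(x^{2} - 2 e^{x}\right)
Given right-hand side: \left(x - e^{x}\right) \left(x^{2} - 2 e^{x}\right). Difference LHS − RHS = \left(x - e^{x}\right) \left(x^{2} - 2 e^{x}\right) ≠ 0, so u is not a solution.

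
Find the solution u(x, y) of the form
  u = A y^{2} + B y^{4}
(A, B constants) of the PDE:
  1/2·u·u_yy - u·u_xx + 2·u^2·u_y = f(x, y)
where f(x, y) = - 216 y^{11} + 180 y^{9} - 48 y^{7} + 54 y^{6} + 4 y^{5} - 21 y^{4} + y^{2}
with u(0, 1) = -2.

Substitute the ansatz u = A y^{2} + B y^{4} into the left-hand side.
Derivatives of the ansatz:
  u_yy = 2 A + 12 B y^{2}
  u_xx = 0
  u_y = 2 A y + 4 B y^{3}
Term by term:
  1/2·u·u_yy = A^{2} y^{2} + 7 A B y^{4} + 6 B^{2} y^{6}
  -u·u_xx = 0
  2·u^2·u_y = 4 A^{3} y^{5} + 16 A^{2} B y^{7} + 20 A B^{2} y^{9} + 8 B^{3} y^{11}
So the left-hand side equals
  4 A^{3} y^{5} + 16 A^{2} B y^{7} + A^{2} y^{2} + 20 A B^{2} y^{9} + 7 A B y^{4} + 8 B^{3} y^{11} + 6 B^{2} y^{6}
This must equal f(x, y) = - 216 y^{11} + 180 y^{9} - 48 y^{7} + 54 y^{6} + 4 y^{5} - 21 y^{4} + y^{2} identically.
Matching coefficients of the independent functions:
  [y^{2}]:  A^{2} = 1
  [y^{4}]:  7 A B = -21
  [y^{5}]:  4 A^{3} = 4
  [y^{6}]:  6 B^{2} = 54
  [y^{7}]:  16 A^{2} B = -48
  [y^{9}]:  20 A B^{2} = 180
  [y^{11}]:  8 B^{3} = -216
Solving: A = 1, B = -3.
Check against the point condition:
  u(0, 1) = -2  ⟹  A + B = -2  ✓
Hence u(x, y) = - 3 y^{4} + y^{2}.

Answer: u(x, y) = - 3 y^{4} + y^{2}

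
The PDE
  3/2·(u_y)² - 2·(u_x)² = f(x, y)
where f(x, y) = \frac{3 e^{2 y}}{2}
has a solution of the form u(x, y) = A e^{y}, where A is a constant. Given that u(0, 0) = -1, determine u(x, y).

Substitute the ansatz u = A e^{y} into the left-hand side.
Derivatives of the ansatz:
  u_y = A e^{y}
  u_x = 0
Term by term:
  3/2·(u_y)² = \frac{3 A^{2} e^{2 y}}{2}
  -2·(u_x)² = 0
So the left-hand side equals
  \frac{3 A^{2} e^{2 y}}{2}
This must equal f(x, y) = \frac{3 e^{2 y}}{2} identically.
Matching coefficients of the independent functions:
  [e^{2 y}]:  \frac{3 A^{2}}{2} = \frac{3}{2}
These equations allow (A) = (-1) or (1).
Impose the point condition(s):
  u(0, 0) = -1  ⟹  A = -1
Only A = -1 satisfies everything.
Hence u(x, y) = - e^{y}.

Answer: u(x, y) = - e^{y}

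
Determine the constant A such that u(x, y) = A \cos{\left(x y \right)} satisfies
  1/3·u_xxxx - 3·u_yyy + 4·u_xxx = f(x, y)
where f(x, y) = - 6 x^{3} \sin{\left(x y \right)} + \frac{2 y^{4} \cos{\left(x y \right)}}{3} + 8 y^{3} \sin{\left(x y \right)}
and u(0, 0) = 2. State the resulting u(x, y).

Substitute the ansatz u = A \cos{\left(x y \right)} into the left-hand side.
Derivatives of the ansatz:
  u_xxxx = A y^{4} \cos{\left(x y \right)}
  u_yyy = A x^{3} \sin{\left(x y \right)}
  u_xxx = A y^{3} \sin{\left(x y \right)}
Term by term:
  1/3·u_xxxx = \frac{A y^{4} \cos{\left(x y \right)}}{3}
  -3·u_yyy = - 3 A x^{3} \sin{\left(x y \right)}
  4·u_xxx = 4 A y^{3} \sin{\left(x y \right)}
So the left-hand side equals
  - 3 A x^{3} \sin{\left(x y \right)} + \frac{A y^{4} \cos{\left(x y \right)}}{3} + 4 A y^{3} \sin{\left(x y \right)}
This must equal f(x, y) = - 6 x^{3} \sin{\left(x y \right)} + \frac{2 y^{4} \cos{\left(x y \right)}}{3} + 8 y^{3} \sin{\left(x y \right)} identically.
Matching coefficients of the independent functions:
  [x^{3} \sin{\left(x y \right)}]:  - 3 A = -6
  [y^{3} \sin{\left(x y \right)}]:  4 A = 8
  [y^{4} \cos{\left(x y \right)}]:  \frac{A}{3} = \frac{2}{3}
Solving: A = 2.
Check against the point condition:
  u(0, 0) = 2  ⟹  A = 2  ✓
Hence u(x, y) = 2 \cos{\left(x y \right)}.

Answer: u(x, y) = 2 \cos{\left(x y \right)}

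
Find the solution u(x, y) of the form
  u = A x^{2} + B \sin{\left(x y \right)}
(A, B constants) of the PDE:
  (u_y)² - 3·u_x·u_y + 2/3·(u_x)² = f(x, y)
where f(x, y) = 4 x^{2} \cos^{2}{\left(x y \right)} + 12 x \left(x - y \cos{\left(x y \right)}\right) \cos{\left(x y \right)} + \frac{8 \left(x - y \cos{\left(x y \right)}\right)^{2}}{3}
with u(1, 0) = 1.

Substitute the ansatz u = A x^{2} + B \sin{\left(x y \right)} into the left-hand side.
Derivatives of the ansatz:
  u_y = B x \cos{\left(x y \right)}
  u_x = 2 A x + B y \cos{\left(x y \right)}
Term by term:
  (u_y)² = B^{2} x^{2} \cos^{2}{\left(x y \right)}
  -3·u_x·u_y = - 6 A B x^{2} \cos{\left(x y \right)} - 3 B^{2} x y \cos^{2}{\left(x y \right)}
  2/3·(u_x)² = \frac{8 A^{2} x^{2}}{3} + \frac{8 A B x y \cos{\left(x y \right)}}{3} + \frac{2 B^{2} y^{2} \cos^{2}{\left(x y \right)}}{3}
So the left-hand side equals
  \frac{8 A^{2} x^{2}}{3} - 6 A B x^{2} \cos{\left(x y \right)} + \frac{8 A B x y \cos{\left(x y \right)}}{3} + B^{2} x^{2} \cos^{2}{\left(x y \right)} - 3 B^{2} x y \cos^{2}{\left(x y \right)} + \frac{2 B^{2} y^{2} \cos^{2}{\left(x y \right)}}{3}
This must equal f(x, y) identically; expanded, f = 4 x^{2} \cos^{2}{\left(x y \right)} + 12 x^{2} \cos{\left(x y \right)} + \frac{8 x^{2}}{3} - 12 x y \cos^{2}{\left(x y \right)} - \frac{16 x y \cos{\left(x y \right)}}{3} + \frac{8 y^{2} \cos^{2}{\left(x y \right)}}{3}.
Matching coefficients of the independent functions:
  [x^{2}]:  \frac{8 A^{2}}{3} = \frac{8}{3}
  [x^{2} \cos{\left(x y \right)}]:  - 6 A B = 12
  [x^{2} \cos^{2}{\left(x y \right)}]:  B^{2} = 4
  [y^{2} \cos^{2}{\left(x y \right)}]:  \frac{2 B^{2}}{3} = \frac{8}{3}
  [x y \cos{\left(x y \right)}]:  \frac{8 A B}{3} = - \frac{16}{3}
  [x y \cos^{2}{\left(x y \right)}]:  - 3 B^{2} = -12
These equations allow (A, B) = (-1, 2) or (1, -2).
Impose the point condition(s):
  u(1, 0) = 1  ⟹  A = 1
Only A = 1, B = -2 satisfies everything.
Hence u(x, y) = x^{2} - 2 \sin{\left(x y \right)}.

Answer: u(x, y) = x^{2} - 2 \sin{\left(x y \right)}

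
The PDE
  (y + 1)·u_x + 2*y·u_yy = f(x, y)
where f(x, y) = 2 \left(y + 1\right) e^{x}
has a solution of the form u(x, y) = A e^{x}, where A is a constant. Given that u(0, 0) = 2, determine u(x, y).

Substitute the ansatz u = A e^{x} into the left-hand side.
Derivatives of the ansatz:
  u_x = A e^{x}
  u_yy = 0
Term by term:
  (y + 1)·u_x = A y e^{x} + A e^{x}
  2*y·u_yy = 0
So the left-hand side equals
  A y e^{x} + A e^{x}
This must equal f(x, y) identically; expanded, f = 2 y e^{x} + 2 e^{x}.
Matching coefficients of the independent functions:
  [y e^{x}, e^{x}]:  A = 2
Solving: A = 2.
Check against the point condition:
  u(0, 0) = 2  ⟹  A = 2  ✓
Hence u(x, y) = 2 e^{x}.

Answer: u(x, y) = 2 e^{x}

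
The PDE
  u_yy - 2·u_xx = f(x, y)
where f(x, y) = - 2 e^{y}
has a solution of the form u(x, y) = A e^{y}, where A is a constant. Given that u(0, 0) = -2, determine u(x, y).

Answer: u(x, y) = - 2 e^{y}

Derivation:
Substitute the ansatz u = A e^{y} into the left-hand side.
Derivatives of the ansatz:
  u_yy = A e^{y}
  u_xx = 0
Term by term:
  u_yy = A e^{y}
  -2·u_xx = 0
So the left-hand side equals
  A e^{y}
This must equal f(x, y) = - 2 e^{y} identically.
Matching coefficients of the independent functions:
  [e^{y}]:  A = -2
Solving: A = -2.
Check against the point condition:
  u(0, 0) = -2  ⟹  A = -2  ✓
Hence u(x, y) = - 2 e^{y}.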